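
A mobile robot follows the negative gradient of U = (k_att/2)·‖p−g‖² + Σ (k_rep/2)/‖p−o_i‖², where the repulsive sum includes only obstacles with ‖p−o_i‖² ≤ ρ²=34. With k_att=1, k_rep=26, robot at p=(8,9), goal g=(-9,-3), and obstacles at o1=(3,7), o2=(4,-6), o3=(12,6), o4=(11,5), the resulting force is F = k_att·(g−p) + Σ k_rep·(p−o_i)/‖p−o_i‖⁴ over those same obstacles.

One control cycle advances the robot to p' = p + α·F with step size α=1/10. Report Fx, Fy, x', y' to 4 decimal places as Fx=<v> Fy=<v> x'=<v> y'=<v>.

F_att = 1·(g−p) = 1·(-17,-12) = (-17.0000,-12.0000)
o1: d²=29 ≤ ρ²=34; F_rep = 26·(5,2)/29² = (0.1546,0.0618)
o2: d²=241 > ρ²=34 → inactive
o3: d²=25 ≤ ρ²=34; F_rep = 26·(-4,3)/25² = (-0.1664,0.1248)
o4: d²=25 ≤ ρ²=34; F_rep = 26·(-3,4)/25² = (-0.1248,0.1664)
F = F_att + ΣF_rep = (-17.1366,-11.6470)
p' = p + 1/10·F = (6.2863,7.8353)

Fx=-17.1366 Fy=-11.6470 x'=6.2863 y'=7.8353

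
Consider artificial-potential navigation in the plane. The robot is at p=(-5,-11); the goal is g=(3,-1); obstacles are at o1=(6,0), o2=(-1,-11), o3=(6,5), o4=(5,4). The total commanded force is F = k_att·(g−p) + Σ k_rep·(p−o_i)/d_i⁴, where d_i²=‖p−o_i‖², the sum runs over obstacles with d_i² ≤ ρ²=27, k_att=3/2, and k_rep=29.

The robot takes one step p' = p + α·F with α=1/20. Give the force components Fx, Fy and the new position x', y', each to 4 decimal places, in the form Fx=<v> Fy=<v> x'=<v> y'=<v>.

F_att = 3/2·(g−p) = 3/2·(8,10) = (12.0000,15.0000)
o1: d²=242 > ρ²=27 → inactive
o2: d²=16 ≤ ρ²=27; F_rep = 29·(-4,0)/16² = (-0.4531,0.0000)
o3: d²=377 > ρ²=27 → inactive
o4: d²=325 > ρ²=27 → inactive
F = F_att + ΣF_rep = (11.5469,15.0000)
p' = p + 1/20·F = (-4.4227,-10.2500)

Fx=11.5469 Fy=15.0000 x'=-4.4227 y'=-10.2500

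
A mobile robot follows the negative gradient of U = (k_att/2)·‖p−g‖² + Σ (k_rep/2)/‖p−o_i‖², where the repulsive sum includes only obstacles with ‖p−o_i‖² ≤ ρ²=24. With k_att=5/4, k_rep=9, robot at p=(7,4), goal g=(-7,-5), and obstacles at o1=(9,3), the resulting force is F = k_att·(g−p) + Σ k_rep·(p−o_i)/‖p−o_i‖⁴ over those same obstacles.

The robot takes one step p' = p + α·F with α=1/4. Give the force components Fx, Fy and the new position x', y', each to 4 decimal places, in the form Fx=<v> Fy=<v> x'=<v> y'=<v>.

Fx=-18.2200 Fy=-10.8900 x'=2.4450 y'=1.2775

F_att = 5/4·(g−p) = 5/4·(-14,-9) = (-17.5000,-11.2500)
o1: d²=5 ≤ ρ²=24; F_rep = 9·(-2,1)/5² = (-0.7200,0.3600)
F = F_att + ΣF_rep = (-18.2200,-10.8900)
p' = p + 1/4·F = (2.4450,1.2775)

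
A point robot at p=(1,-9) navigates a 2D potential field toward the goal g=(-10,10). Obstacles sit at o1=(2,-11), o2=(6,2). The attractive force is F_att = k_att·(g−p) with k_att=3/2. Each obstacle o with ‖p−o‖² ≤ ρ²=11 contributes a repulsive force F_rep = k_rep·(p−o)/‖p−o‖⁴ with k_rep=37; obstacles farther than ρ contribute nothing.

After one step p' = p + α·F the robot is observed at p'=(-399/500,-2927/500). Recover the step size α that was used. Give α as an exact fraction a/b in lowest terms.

α = 1/10

F_att = 3/2·(g−p) = 3/2·(-11,19) = (-16.5000,28.5000)
o1: d²=5 ≤ ρ²=11; F_rep = 37·(-1,2)/5² = (-1.4800,2.9600)
o2: d²=146 > ρ²=11 → inactive
F = F_att + ΣF_rep = (-17.9800,31.4600)
Δp = p'−p = (-1.7980,3.1460); α = Δx/Fx = (-899/500) / (-899/50) = 1/10
check: Δy/Fy = (1573/500) / (1573/50) = 1/10 ✓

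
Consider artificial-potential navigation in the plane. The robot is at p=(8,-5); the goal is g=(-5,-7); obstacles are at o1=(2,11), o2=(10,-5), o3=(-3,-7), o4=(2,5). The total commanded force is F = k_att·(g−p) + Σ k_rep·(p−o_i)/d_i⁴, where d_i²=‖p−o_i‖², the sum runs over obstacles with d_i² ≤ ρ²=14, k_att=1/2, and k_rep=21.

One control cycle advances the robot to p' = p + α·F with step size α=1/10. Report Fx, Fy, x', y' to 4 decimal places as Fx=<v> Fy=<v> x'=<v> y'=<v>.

Fx=-9.1250 Fy=-1.0000 x'=7.0875 y'=-5.1000

F_att = 1/2·(g−p) = 1/2·(-13,-2) = (-6.5000,-1.0000)
o1: d²=292 > ρ²=14 → inactive
o2: d²=4 ≤ ρ²=14; F_rep = 21·(-2,0)/4² = (-2.6250,0.0000)
o3: d²=125 > ρ²=14 → inactive
o4: d²=136 > ρ²=14 → inactive
F = F_att + ΣF_rep = (-9.1250,-1.0000)
p' = p + 1/10·F = (7.0875,-5.1000)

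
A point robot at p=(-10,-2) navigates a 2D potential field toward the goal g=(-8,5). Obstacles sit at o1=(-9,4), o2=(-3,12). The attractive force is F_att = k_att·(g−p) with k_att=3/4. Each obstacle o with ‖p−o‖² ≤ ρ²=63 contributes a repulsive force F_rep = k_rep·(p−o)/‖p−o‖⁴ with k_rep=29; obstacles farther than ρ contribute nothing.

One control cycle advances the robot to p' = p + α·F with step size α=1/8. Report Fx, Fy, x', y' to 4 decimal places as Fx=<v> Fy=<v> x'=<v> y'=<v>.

Fx=1.4788 Fy=5.1229 x'=-9.8151 y'=-1.3596

F_att = 3/4·(g−p) = 3/4·(2,7) = (1.5000,5.2500)
o1: d²=37 ≤ ρ²=63; F_rep = 29·(-1,-6)/37² = (-0.0212,-0.1271)
o2: d²=245 > ρ²=63 → inactive
F = F_att + ΣF_rep = (1.4788,5.1229)
p' = p + 1/8·F = (-9.8151,-1.3596)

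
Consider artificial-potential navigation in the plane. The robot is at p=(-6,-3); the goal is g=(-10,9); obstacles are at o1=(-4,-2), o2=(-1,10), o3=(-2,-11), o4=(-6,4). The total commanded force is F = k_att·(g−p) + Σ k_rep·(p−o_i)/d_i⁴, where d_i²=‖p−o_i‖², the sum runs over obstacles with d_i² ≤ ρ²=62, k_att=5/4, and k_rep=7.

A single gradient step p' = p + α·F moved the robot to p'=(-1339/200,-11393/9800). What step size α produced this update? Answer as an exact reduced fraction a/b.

α = 1/8

F_att = 5/4·(g−p) = 5/4·(-4,12) = (-5.0000,15.0000)
o1: d²=5 ≤ ρ²=62; F_rep = 7·(-2,-1)/5² = (-0.5600,-0.2800)
o2: d²=194 > ρ²=62 → inactive
o3: d²=80 > ρ²=62 → inactive
o4: d²=49 ≤ ρ²=62; F_rep = 7·(0,-7)/49² = (0.0000,-0.0204)
F = F_att + ΣF_rep = (-5.5600,14.6996)
Δp = p'−p = (-0.6950,1.8374); α = Δx/Fx = (-139/200) / (-139/25) = 1/8
check: Δy/Fy = (18007/9800) / (18007/1225) = 1/8 ✓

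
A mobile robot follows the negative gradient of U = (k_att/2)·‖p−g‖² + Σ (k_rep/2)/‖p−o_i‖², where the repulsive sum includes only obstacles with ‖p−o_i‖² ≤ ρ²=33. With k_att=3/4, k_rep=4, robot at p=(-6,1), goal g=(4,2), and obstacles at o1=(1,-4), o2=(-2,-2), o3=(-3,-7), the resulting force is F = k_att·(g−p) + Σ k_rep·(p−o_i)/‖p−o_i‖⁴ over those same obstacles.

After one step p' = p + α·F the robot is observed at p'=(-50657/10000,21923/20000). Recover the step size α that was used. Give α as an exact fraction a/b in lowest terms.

F_att = 3/4·(g−p) = 3/4·(10,1) = (7.5000,0.7500)
o1: d²=74 > ρ²=33 → inactive
o2: d²=25 ≤ ρ²=33; F_rep = 4·(-4,3)/25² = (-0.0256,0.0192)
o3: d²=73 > ρ²=33 → inactive
F = F_att + ΣF_rep = (7.4744,0.7692)
Δp = p'−p = (0.9343,0.0961); α = Δx/Fx = (9343/10000) / (9343/1250) = 1/8
check: Δy/Fy = (1923/20000) / (1923/2500) = 1/8 ✓

α = 1/8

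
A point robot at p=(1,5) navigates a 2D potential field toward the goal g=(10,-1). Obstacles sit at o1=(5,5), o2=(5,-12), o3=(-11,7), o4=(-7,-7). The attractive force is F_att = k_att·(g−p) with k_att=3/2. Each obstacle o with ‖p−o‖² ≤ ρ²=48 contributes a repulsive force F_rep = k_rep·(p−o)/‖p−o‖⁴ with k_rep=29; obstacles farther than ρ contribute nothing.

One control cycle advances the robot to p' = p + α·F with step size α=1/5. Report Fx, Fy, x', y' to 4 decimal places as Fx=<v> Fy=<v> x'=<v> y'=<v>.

Fx=13.0469 Fy=-9.0000 x'=3.6094 y'=3.2000

F_att = 3/2·(g−p) = 3/2·(9,-6) = (13.5000,-9.0000)
o1: d²=16 ≤ ρ²=48; F_rep = 29·(-4,0)/16² = (-0.4531,0.0000)
o2: d²=305 > ρ²=48 → inactive
o3: d²=148 > ρ²=48 → inactive
o4: d²=208 > ρ²=48 → inactive
F = F_att + ΣF_rep = (13.0469,-9.0000)
p' = p + 1/5·F = (3.6094,3.2000)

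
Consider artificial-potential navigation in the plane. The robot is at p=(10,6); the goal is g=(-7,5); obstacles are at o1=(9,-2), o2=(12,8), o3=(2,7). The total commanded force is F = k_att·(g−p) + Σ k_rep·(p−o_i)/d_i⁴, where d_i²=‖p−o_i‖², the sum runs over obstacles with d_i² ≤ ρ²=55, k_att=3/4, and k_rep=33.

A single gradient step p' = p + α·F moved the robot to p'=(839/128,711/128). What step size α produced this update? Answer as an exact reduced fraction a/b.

F_att = 3/4·(g−p) = 3/4·(-17,-1) = (-12.7500,-0.7500)
o1: d²=65 > ρ²=55 → inactive
o2: d²=8 ≤ ρ²=55; F_rep = 33·(-2,-2)/8² = (-1.0312,-1.0312)
o3: d²=65 > ρ²=55 → inactive
F = F_att + ΣF_rep = (-13.7812,-1.7812)
Δp = p'−p = (-3.4453,-0.4453); α = Δx/Fx = (-441/128) / (-441/32) = 1/4
check: Δy/Fy = (-57/128) / (-57/32) = 1/4 ✓

α = 1/4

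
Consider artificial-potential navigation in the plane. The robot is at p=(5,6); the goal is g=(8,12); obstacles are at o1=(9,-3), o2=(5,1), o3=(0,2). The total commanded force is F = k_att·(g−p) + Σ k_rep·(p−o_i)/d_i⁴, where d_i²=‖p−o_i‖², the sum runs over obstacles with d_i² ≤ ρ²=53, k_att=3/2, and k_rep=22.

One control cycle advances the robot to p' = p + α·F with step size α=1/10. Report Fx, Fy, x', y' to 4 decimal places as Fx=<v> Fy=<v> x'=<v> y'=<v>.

F_att = 3/2·(g−p) = 3/2·(3,6) = (4.5000,9.0000)
o1: d²=97 > ρ²=53 → inactive
o2: d²=25 ≤ ρ²=53; F_rep = 22·(0,5)/25² = (0.0000,0.1760)
o3: d²=41 ≤ ρ²=53; F_rep = 22·(5,4)/41² = (0.0654,0.0523)
F = F_att + ΣF_rep = (4.5654,9.2283)
p' = p + 1/10·F = (5.4565,6.9228)

Fx=4.5654 Fy=9.2283 x'=5.4565 y'=6.9228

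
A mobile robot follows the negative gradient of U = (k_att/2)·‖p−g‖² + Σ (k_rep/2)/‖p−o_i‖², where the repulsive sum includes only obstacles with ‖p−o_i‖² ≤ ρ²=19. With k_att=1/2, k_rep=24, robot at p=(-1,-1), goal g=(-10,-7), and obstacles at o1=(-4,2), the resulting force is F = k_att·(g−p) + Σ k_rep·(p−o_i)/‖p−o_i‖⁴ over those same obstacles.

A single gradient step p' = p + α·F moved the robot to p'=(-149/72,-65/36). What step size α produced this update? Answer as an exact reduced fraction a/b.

F_att = 1/2·(g−p) = 1/2·(-9,-6) = (-4.5000,-3.0000)
o1: d²=18 ≤ ρ²=19; F_rep = 24·(3,-3)/18² = (0.2222,-0.2222)
F = F_att + ΣF_rep = (-4.2778,-3.2222)
Δp = p'−p = (-1.0694,-0.8056); α = Δx/Fx = (-77/72) / (-77/18) = 1/4
check: Δy/Fy = (-29/36) / (-29/9) = 1/4 ✓

α = 1/4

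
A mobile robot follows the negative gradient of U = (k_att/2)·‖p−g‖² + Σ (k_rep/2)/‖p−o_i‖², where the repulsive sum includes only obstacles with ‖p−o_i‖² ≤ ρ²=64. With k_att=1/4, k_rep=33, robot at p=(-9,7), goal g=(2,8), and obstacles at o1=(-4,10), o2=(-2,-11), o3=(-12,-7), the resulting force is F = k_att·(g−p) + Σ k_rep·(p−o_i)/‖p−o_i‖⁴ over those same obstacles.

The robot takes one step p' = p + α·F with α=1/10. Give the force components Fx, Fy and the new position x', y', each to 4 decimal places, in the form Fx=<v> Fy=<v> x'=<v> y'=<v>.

Fx=2.6073 Fy=0.1644 x'=-8.7393 y'=7.0164

F_att = 1/4·(g−p) = 1/4·(11,1) = (2.7500,0.2500)
o1: d²=34 ≤ ρ²=64; F_rep = 33·(-5,-3)/34² = (-0.1427,-0.0856)
o2: d²=373 > ρ²=64 → inactive
o3: d²=205 > ρ²=64 → inactive
F = F_att + ΣF_rep = (2.6073,0.1644)
p' = p + 1/10·F = (-8.7393,7.0164)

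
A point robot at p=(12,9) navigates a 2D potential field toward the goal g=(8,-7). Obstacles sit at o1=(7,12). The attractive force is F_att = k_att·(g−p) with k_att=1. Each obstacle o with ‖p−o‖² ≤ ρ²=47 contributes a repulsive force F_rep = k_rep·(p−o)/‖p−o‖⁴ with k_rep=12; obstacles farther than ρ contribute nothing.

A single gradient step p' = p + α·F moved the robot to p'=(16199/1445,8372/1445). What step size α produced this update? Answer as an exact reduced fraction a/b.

F_att = 1·(g−p) = 1·(-4,-16) = (-4.0000,-16.0000)
o1: d²=34 ≤ ρ²=47; F_rep = 12·(5,-3)/34² = (0.0519,-0.0311)
F = F_att + ΣF_rep = (-3.9481,-16.0311)
Δp = p'−p = (-0.7896,-3.2062); α = Δx/Fx = (-1141/1445) / (-1141/289) = 1/5
check: Δy/Fy = (-4633/1445) / (-4633/289) = 1/5 ✓

α = 1/5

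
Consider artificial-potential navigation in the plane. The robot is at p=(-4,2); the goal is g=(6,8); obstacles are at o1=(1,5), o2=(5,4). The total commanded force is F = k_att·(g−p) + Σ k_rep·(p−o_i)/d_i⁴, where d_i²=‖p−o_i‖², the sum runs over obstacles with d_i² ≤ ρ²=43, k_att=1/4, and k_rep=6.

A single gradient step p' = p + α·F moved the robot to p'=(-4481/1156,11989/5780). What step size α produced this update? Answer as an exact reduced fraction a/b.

F_att = 1/4·(g−p) = 1/4·(10,6) = (2.5000,1.5000)
o1: d²=34 ≤ ρ²=43; F_rep = 6·(-5,-3)/34² = (-0.0260,-0.0156)
o2: d²=85 > ρ²=43 → inactive
F = F_att + ΣF_rep = (2.4740,1.4844)
Δp = p'−p = (0.1237,0.0742); α = Δx/Fx = (143/1156) / (715/289) = 1/20
check: Δy/Fy = (429/5780) / (429/289) = 1/20 ✓

α = 1/20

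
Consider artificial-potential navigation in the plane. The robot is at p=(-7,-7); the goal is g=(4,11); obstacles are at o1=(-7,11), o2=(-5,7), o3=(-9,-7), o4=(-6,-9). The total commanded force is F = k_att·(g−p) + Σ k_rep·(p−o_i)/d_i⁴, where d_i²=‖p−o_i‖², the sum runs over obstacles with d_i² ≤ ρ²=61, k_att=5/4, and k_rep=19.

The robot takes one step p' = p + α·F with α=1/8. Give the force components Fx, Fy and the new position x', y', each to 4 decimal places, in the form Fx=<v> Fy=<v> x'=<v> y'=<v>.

Fx=15.3650 Fy=24.0200 x'=-5.0794 y'=-3.9975

F_att = 5/4·(g−p) = 5/4·(11,18) = (13.7500,22.5000)
o1: d²=324 > ρ²=61 → inactive
o2: d²=200 > ρ²=61 → inactive
o3: d²=4 ≤ ρ²=61; F_rep = 19·(2,0)/4² = (2.3750,0.0000)
o4: d²=5 ≤ ρ²=61; F_rep = 19·(-1,2)/5² = (-0.7600,1.5200)
F = F_att + ΣF_rep = (15.3650,24.0200)
p' = p + 1/8·F = (-5.0794,-3.9975)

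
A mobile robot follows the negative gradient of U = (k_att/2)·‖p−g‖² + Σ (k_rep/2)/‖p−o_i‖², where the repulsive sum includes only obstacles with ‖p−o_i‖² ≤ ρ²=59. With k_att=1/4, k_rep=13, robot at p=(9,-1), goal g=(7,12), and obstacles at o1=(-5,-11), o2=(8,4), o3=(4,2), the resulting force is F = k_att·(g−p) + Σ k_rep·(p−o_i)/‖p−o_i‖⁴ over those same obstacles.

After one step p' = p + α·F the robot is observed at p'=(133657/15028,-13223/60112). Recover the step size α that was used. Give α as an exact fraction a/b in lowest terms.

F_att = 1/4·(g−p) = 1/4·(-2,13) = (-0.5000,3.2500)
o1: d²=296 > ρ²=59 → inactive
o2: d²=26 ≤ ρ²=59; F_rep = 13·(1,-5)/26² = (0.0192,-0.0962)
o3: d²=34 ≤ ρ²=59; F_rep = 13·(5,-3)/34² = (0.0562,-0.0337)
F = F_att + ΣF_rep = (-0.4245,3.1201)
Δp = p'−p = (-0.1061,0.7800); α = Δx/Fx = (-1595/15028) / (-1595/3757) = 1/4
check: Δy/Fy = (46889/60112) / (46889/15028) = 1/4 ✓

α = 1/4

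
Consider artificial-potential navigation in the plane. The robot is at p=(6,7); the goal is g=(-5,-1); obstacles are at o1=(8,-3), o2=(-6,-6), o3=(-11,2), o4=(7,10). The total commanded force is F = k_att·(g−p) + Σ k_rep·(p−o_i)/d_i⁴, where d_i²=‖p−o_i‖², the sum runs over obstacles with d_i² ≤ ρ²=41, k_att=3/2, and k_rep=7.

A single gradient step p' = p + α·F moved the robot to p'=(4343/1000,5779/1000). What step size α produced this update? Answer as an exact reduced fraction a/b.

α = 1/10

F_att = 3/2·(g−p) = 3/2·(-11,-8) = (-16.5000,-12.0000)
o1: d²=104 > ρ²=41 → inactive
o2: d²=313 > ρ²=41 → inactive
o3: d²=314 > ρ²=41 → inactive
o4: d²=10 ≤ ρ²=41; F_rep = 7·(-1,-3)/10² = (-0.0700,-0.2100)
F = F_att + ΣF_rep = (-16.5700,-12.2100)
Δp = p'−p = (-1.6570,-1.2210); α = Δx/Fx = (-1657/1000) / (-1657/100) = 1/10
check: Δy/Fy = (-1221/1000) / (-1221/100) = 1/10 ✓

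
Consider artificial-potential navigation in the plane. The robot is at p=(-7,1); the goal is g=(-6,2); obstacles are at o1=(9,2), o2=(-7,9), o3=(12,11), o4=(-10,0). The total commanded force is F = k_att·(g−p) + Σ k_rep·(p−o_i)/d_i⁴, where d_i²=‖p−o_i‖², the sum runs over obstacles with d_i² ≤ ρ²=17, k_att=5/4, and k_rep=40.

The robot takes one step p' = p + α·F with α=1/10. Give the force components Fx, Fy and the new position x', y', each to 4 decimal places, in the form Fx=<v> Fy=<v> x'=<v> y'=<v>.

F_att = 5/4·(g−p) = 5/4·(1,1) = (1.2500,1.2500)
o1: d²=257 > ρ²=17 → inactive
o2: d²=64 > ρ²=17 → inactive
o3: d²=461 > ρ²=17 → inactive
o4: d²=10 ≤ ρ²=17; F_rep = 40·(3,1)/10² = (1.2000,0.4000)
F = F_att + ΣF_rep = (2.4500,1.6500)
p' = p + 1/10·F = (-6.7550,1.1650)

Fx=2.4500 Fy=1.6500 x'=-6.7550 y'=1.1650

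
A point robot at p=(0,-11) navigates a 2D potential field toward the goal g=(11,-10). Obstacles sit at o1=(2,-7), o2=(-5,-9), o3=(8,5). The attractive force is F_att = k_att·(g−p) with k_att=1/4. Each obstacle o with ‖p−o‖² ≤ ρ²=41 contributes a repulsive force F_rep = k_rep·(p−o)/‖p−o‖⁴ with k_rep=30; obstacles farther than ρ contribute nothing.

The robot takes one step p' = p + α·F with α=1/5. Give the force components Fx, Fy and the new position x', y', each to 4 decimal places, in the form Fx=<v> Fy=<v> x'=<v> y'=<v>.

Fx=2.7784 Fy=-0.1213 x'=0.5557 y'=-11.0243

F_att = 1/4·(g−p) = 1/4·(11,1) = (2.7500,0.2500)
o1: d²=20 ≤ ρ²=41; F_rep = 30·(-2,-4)/20² = (-0.1500,-0.3000)
o2: d²=29 ≤ ρ²=41; F_rep = 30·(5,-2)/29² = (0.1784,-0.0713)
o3: d²=320 > ρ²=41 → inactive
F = F_att + ΣF_rep = (2.7784,-0.1213)
p' = p + 1/5·F = (0.5557,-11.0243)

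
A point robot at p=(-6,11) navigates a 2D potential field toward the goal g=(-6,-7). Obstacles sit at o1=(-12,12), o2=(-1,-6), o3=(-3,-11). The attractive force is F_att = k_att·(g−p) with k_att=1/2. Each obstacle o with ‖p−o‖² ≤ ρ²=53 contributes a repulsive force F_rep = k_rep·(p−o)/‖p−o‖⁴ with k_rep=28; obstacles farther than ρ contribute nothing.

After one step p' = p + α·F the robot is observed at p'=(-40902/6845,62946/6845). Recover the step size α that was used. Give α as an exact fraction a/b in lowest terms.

F_att = 1/2·(g−p) = 1/2·(0,-18) = (0.0000,-9.0000)
o1: d²=37 ≤ ρ²=53; F_rep = 28·(6,-1)/37² = (0.1227,-0.0205)
o2: d²=314 > ρ²=53 → inactive
o3: d²=493 > ρ²=53 → inactive
F = F_att + ΣF_rep = (0.1227,-9.0205)
Δp = p'−p = (0.0245,-1.8041); α = Δx/Fx = (168/6845) / (168/1369) = 1/5
check: Δy/Fy = (-12349/6845) / (-12349/1369) = 1/5 ✓

α = 1/5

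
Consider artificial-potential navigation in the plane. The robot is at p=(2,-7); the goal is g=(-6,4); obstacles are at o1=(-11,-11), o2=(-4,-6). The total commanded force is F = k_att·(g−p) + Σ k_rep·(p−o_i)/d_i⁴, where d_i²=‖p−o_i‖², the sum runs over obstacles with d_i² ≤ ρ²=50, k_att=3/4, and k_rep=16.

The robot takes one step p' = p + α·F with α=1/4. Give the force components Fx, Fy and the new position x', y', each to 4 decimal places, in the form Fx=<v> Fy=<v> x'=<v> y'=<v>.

Fx=-5.9299 Fy=8.2383 x'=0.5175 y'=-4.9404

F_att = 3/4·(g−p) = 3/4·(-8,11) = (-6.0000,8.2500)
o1: d²=185 > ρ²=50 → inactive
o2: d²=37 ≤ ρ²=50; F_rep = 16·(6,-1)/37² = (0.0701,-0.0117)
F = F_att + ΣF_rep = (-5.9299,8.2383)
p' = p + 1/4·F = (0.5175,-4.9404)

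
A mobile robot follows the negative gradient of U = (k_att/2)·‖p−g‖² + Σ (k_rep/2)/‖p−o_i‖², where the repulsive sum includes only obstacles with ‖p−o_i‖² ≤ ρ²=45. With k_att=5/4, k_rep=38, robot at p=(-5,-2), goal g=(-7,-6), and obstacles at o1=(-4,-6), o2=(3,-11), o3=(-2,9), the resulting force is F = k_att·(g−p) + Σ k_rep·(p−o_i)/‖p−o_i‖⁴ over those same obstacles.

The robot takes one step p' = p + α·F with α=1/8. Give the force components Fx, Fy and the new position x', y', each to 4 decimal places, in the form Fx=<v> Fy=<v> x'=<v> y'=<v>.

Fx=-2.6315 Fy=-4.4740 x'=-5.3289 y'=-2.5593

F_att = 5/4·(g−p) = 5/4·(-2,-4) = (-2.5000,-5.0000)
o1: d²=17 ≤ ρ²=45; F_rep = 38·(-1,4)/17² = (-0.1315,0.5260)
o2: d²=145 > ρ²=45 → inactive
o3: d²=130 > ρ²=45 → inactive
F = F_att + ΣF_rep = (-2.6315,-4.4740)
p' = p + 1/8·F = (-5.3289,-2.5593)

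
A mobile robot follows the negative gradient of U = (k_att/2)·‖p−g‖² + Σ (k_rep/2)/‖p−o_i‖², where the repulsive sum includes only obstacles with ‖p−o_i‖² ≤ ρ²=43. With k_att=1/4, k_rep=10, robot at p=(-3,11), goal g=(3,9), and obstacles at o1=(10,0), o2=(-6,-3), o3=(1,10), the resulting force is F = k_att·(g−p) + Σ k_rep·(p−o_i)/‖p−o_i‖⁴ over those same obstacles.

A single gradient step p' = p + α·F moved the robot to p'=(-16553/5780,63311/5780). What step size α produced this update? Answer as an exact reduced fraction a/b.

α = 1/10

F_att = 1/4·(g−p) = 1/4·(6,-2) = (1.5000,-0.5000)
o1: d²=290 > ρ²=43 → inactive
o2: d²=205 > ρ²=43 → inactive
o3: d²=17 ≤ ρ²=43; F_rep = 10·(-4,1)/17² = (-0.1384,0.0346)
F = F_att + ΣF_rep = (1.3616,-0.4654)
Δp = p'−p = (0.1362,-0.0465); α = Δx/Fx = (787/5780) / (787/578) = 1/10
check: Δy/Fy = (-269/5780) / (-269/578) = 1/10 ✓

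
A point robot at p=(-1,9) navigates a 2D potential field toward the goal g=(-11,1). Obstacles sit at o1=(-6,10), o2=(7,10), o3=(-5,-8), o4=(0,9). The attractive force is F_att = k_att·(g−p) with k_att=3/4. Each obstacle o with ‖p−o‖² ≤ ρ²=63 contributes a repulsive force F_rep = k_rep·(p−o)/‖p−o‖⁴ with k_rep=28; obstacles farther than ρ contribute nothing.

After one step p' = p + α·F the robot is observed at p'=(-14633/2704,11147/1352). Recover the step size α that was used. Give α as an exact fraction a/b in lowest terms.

α = 1/8

F_att = 3/4·(g−p) = 3/4·(-10,-8) = (-7.5000,-6.0000)
o1: d²=26 ≤ ρ²=63; F_rep = 28·(5,-1)/26² = (0.2071,-0.0414)
o2: d²=65 > ρ²=63 → inactive
o3: d²=305 > ρ²=63 → inactive
o4: d²=1 ≤ ρ²=63; F_rep = 28·(-1,0)/1² = (-28.0000,0.0000)
F = F_att + ΣF_rep = (-35.2929,-6.0414)
Δp = p'−p = (-4.4116,-0.7552); α = Δx/Fx = (-11929/2704) / (-11929/338) = 1/8
check: Δy/Fy = (-1021/1352) / (-1021/169) = 1/8 ✓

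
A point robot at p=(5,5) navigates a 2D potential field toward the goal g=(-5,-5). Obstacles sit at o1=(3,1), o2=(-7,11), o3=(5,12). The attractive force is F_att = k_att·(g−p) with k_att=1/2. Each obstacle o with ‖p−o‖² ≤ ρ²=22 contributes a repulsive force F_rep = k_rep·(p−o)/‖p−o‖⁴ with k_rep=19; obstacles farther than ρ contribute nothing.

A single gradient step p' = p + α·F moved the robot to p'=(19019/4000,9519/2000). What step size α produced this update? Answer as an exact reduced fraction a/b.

α = 1/20

F_att = 1/2·(g−p) = 1/2·(-10,-10) = (-5.0000,-5.0000)
o1: d²=20 ≤ ρ²=22; F_rep = 19·(2,4)/20² = (0.0950,0.1900)
o2: d²=180 > ρ²=22 → inactive
o3: d²=49 > ρ²=22 → inactive
F = F_att + ΣF_rep = (-4.9050,-4.8100)
Δp = p'−p = (-0.2452,-0.2405); α = Δx/Fx = (-981/4000) / (-981/200) = 1/20
check: Δy/Fy = (-481/2000) / (-481/100) = 1/20 ✓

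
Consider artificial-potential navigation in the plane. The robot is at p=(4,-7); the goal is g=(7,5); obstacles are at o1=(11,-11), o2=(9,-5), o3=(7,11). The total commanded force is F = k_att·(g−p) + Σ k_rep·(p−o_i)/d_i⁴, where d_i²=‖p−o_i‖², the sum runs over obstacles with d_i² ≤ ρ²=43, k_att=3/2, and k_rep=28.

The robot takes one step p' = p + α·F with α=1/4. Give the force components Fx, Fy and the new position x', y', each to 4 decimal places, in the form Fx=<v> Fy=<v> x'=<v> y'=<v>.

Fx=4.3335 Fy=17.9334 x'=5.0834 y'=-2.5166

F_att = 3/2·(g−p) = 3/2·(3,12) = (4.5000,18.0000)
o1: d²=65 > ρ²=43 → inactive
o2: d²=29 ≤ ρ²=43; F_rep = 28·(-5,-2)/29² = (-0.1665,-0.0666)
o3: d²=333 > ρ²=43 → inactive
F = F_att + ΣF_rep = (4.3335,17.9334)
p' = p + 1/4·F = (5.0834,-2.5166)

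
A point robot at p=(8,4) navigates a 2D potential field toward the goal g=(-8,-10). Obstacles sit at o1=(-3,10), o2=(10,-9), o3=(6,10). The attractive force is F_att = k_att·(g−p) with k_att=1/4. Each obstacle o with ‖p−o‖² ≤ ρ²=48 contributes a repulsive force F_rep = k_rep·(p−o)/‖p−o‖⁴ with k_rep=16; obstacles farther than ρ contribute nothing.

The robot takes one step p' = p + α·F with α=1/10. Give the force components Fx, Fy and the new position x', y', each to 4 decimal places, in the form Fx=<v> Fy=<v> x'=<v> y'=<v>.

F_att = 1/4·(g−p) = 1/4·(-16,-14) = (-4.0000,-3.5000)
o1: d²=157 > ρ²=48 → inactive
o2: d²=173 > ρ²=48 → inactive
o3: d²=40 ≤ ρ²=48; F_rep = 16·(2,-6)/40² = (0.0200,-0.0600)
F = F_att + ΣF_rep = (-3.9800,-3.5600)
p' = p + 1/10·F = (7.6020,3.6440)

Fx=-3.9800 Fy=-3.5600 x'=7.6020 y'=3.6440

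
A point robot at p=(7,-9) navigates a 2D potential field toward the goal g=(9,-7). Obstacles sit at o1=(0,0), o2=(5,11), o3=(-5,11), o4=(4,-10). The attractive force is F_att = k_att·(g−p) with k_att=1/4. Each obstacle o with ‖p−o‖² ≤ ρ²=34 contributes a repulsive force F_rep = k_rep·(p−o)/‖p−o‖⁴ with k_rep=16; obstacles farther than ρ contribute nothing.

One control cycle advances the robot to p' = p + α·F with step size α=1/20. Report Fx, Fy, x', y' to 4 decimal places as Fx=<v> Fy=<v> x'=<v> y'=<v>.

Fx=0.9800 Fy=0.6600 x'=7.0490 y'=-8.9670

F_att = 1/4·(g−p) = 1/4·(2,2) = (0.5000,0.5000)
o1: d²=130 > ρ²=34 → inactive
o2: d²=404 > ρ²=34 → inactive
o3: d²=544 > ρ²=34 → inactive
o4: d²=10 ≤ ρ²=34; F_rep = 16·(3,1)/10² = (0.4800,0.1600)
F = F_att + ΣF_rep = (0.9800,0.6600)
p' = p + 1/20·F = (7.0490,-8.9670)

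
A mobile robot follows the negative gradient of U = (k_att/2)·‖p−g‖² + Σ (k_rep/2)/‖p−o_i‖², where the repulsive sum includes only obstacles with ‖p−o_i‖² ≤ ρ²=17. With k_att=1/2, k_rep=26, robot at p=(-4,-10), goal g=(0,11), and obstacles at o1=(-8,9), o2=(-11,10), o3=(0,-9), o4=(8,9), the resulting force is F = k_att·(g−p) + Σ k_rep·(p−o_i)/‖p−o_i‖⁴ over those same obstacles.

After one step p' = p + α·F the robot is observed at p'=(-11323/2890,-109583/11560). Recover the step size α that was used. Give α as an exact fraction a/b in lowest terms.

α = 1/20

F_att = 1/2·(g−p) = 1/2·(4,21) = (2.0000,10.5000)
o1: d²=377 > ρ²=17 → inactive
o2: d²=449 > ρ²=17 → inactive
o3: d²=17 ≤ ρ²=17; F_rep = 26·(-4,-1)/17² = (-0.3599,-0.0900)
o4: d²=505 > ρ²=17 → inactive
F = F_att + ΣF_rep = (1.6401,10.4100)
Δp = p'−p = (0.0820,0.5205); α = Δx/Fx = (237/2890) / (474/289) = 1/20
check: Δy/Fy = (6017/11560) / (6017/578) = 1/20 ✓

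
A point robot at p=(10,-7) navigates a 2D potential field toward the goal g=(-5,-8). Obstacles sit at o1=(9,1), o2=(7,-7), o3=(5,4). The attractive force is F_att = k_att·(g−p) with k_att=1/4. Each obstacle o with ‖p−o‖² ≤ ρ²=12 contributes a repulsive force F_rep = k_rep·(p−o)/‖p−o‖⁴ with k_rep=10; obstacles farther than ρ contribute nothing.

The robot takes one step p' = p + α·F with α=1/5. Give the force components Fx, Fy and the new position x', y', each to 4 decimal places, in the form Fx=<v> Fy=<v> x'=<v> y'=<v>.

Fx=-3.3796 Fy=-0.2500 x'=9.3241 y'=-7.0500

F_att = 1/4·(g−p) = 1/4·(-15,-1) = (-3.7500,-0.2500)
o1: d²=65 > ρ²=12 → inactive
o2: d²=9 ≤ ρ²=12; F_rep = 10·(3,0)/9² = (0.3704,0.0000)
o3: d²=146 > ρ²=12 → inactive
F = F_att + ΣF_rep = (-3.3796,-0.2500)
p' = p + 1/5·F = (9.3241,-7.0500)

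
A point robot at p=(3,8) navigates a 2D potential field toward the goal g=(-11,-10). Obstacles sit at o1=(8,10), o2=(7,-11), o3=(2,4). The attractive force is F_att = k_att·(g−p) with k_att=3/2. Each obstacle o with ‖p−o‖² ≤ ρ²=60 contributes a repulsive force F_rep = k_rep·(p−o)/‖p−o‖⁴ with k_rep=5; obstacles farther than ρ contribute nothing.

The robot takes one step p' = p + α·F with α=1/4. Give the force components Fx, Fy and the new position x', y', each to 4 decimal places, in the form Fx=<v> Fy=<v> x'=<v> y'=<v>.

F_att = 3/2·(g−p) = 3/2·(-14,-18) = (-21.0000,-27.0000)
o1: d²=29 ≤ ρ²=60; F_rep = 5·(-5,-2)/29² = (-0.0297,-0.0119)
o2: d²=377 > ρ²=60 → inactive
o3: d²=17 ≤ ρ²=60; F_rep = 5·(1,4)/17² = (0.0173,0.0692)
F = F_att + ΣF_rep = (-21.0124,-26.9427)
p' = p + 1/4·F = (-2.2531,1.2643)

Fx=-21.0124 Fy=-26.9427 x'=-2.2531 y'=1.2643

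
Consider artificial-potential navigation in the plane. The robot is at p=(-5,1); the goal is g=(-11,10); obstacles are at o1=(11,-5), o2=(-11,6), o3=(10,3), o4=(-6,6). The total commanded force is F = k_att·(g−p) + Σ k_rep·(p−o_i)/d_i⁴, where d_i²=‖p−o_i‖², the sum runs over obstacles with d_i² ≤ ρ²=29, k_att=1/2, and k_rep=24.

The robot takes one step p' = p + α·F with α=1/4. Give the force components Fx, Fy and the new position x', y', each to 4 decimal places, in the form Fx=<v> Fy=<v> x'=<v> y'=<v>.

Fx=-2.9645 Fy=4.3225 x'=-5.7411 y'=2.0806

F_att = 1/2·(g−p) = 1/2·(-6,9) = (-3.0000,4.5000)
o1: d²=292 > ρ²=29 → inactive
o2: d²=61 > ρ²=29 → inactive
o3: d²=229 > ρ²=29 → inactive
o4: d²=26 ≤ ρ²=29; F_rep = 24·(1,-5)/26² = (0.0355,-0.1775)
F = F_att + ΣF_rep = (-2.9645,4.3225)
p' = p + 1/4·F = (-5.7411,2.0806)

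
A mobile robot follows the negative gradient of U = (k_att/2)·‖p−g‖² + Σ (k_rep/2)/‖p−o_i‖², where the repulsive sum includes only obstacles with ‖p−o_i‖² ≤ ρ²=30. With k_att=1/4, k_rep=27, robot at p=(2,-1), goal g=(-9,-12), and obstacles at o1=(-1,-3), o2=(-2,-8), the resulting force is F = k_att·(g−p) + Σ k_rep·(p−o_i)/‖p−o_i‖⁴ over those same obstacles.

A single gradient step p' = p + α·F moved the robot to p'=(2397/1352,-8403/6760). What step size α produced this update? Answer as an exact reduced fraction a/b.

F_att = 1/4·(g−p) = 1/4·(-11,-11) = (-2.7500,-2.7500)
o1: d²=13 ≤ ρ²=30; F_rep = 27·(3,2)/13² = (0.4793,0.3195)
o2: d²=65 > ρ²=30 → inactive
F = F_att + ΣF_rep = (-2.2707,-2.4305)
Δp = p'−p = (-0.2271,-0.2430); α = Δx/Fx = (-307/1352) / (-1535/676) = 1/10
check: Δy/Fy = (-1643/6760) / (-1643/676) = 1/10 ✓

α = 1/10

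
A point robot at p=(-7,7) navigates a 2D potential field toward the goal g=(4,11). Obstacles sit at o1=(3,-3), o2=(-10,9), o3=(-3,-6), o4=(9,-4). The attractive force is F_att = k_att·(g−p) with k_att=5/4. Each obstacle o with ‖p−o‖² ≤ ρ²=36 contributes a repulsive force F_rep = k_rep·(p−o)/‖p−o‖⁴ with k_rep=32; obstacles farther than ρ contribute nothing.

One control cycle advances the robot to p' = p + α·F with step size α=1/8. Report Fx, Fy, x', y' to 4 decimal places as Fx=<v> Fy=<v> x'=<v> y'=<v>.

Fx=14.3180 Fy=4.6213 x'=-5.2102 y'=7.5777

F_att = 5/4·(g−p) = 5/4·(11,4) = (13.7500,5.0000)
o1: d²=200 > ρ²=36 → inactive
o2: d²=13 ≤ ρ²=36; F_rep = 32·(3,-2)/13² = (0.5680,-0.3787)
o3: d²=185 > ρ²=36 → inactive
o4: d²=377 > ρ²=36 → inactive
F = F_att + ΣF_rep = (14.3180,4.6213)
p' = p + 1/8·F = (-5.2102,7.5777)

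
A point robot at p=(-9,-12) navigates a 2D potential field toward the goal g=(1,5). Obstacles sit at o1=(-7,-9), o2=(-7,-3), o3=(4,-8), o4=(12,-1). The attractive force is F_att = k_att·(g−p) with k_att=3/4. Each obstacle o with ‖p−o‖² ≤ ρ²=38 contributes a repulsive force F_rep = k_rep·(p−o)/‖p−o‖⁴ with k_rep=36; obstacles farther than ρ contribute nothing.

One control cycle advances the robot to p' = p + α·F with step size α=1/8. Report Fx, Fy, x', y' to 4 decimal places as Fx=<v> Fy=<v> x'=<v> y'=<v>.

Fx=7.0740 Fy=12.1109 x'=-8.1158 y'=-10.4861

F_att = 3/4·(g−p) = 3/4·(10,17) = (7.5000,12.7500)
o1: d²=13 ≤ ρ²=38; F_rep = 36·(-2,-3)/13² = (-0.4260,-0.6391)
o2: d²=85 > ρ²=38 → inactive
o3: d²=185 > ρ²=38 → inactive
o4: d²=562 > ρ²=38 → inactive
F = F_att + ΣF_rep = (7.0740,12.1109)
p' = p + 1/8·F = (-8.1158,-10.4861)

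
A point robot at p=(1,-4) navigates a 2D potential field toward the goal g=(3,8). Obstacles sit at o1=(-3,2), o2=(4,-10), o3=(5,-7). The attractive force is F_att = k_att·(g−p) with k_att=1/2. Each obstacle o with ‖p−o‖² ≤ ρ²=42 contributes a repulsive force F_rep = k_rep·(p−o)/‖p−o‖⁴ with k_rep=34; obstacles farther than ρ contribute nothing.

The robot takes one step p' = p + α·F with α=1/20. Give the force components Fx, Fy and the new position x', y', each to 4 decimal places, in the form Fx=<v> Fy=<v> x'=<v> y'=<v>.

F_att = 1/2·(g−p) = 1/2·(2,12) = (1.0000,6.0000)
o1: d²=52 > ρ²=42 → inactive
o2: d²=45 > ρ²=42 → inactive
o3: d²=25 ≤ ρ²=42; F_rep = 34·(-4,3)/25² = (-0.2176,0.1632)
F = F_att + ΣF_rep = (0.7824,6.1632)
p' = p + 1/20·F = (1.0391,-3.6918)

Fx=0.7824 Fy=6.1632 x'=1.0391 y'=-3.6918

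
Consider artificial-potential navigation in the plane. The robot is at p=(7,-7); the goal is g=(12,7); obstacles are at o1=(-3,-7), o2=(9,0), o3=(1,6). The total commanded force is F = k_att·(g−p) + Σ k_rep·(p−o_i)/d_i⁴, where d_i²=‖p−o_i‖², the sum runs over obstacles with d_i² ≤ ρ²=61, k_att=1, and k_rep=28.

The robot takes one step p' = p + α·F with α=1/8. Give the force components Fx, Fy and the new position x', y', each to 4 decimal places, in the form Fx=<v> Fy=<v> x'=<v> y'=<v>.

F_att = 1·(g−p) = 1·(5,14) = (5.0000,14.0000)
o1: d²=100 > ρ²=61 → inactive
o2: d²=53 ≤ ρ²=61; F_rep = 28·(-2,-7)/53² = (-0.0199,-0.0698)
o3: d²=205 > ρ²=61 → inactive
F = F_att + ΣF_rep = (4.9801,13.9302)
p' = p + 1/8·F = (7.6225,-5.2587)

Fx=4.9801 Fy=13.9302 x'=7.6225 y'=-5.2587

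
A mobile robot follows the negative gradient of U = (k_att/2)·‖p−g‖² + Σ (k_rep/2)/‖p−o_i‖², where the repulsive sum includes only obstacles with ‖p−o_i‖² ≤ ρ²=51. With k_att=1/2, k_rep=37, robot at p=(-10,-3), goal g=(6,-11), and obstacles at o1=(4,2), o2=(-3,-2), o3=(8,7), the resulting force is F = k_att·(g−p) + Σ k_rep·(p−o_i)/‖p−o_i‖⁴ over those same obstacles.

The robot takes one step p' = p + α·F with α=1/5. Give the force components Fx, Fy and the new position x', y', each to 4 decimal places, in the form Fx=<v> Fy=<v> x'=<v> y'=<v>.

F_att = 1/2·(g−p) = 1/2·(16,-8) = (8.0000,-4.0000)
o1: d²=221 > ρ²=51 → inactive
o2: d²=50 ≤ ρ²=51; F_rep = 37·(-7,-1)/50² = (-0.1036,-0.0148)
o3: d²=424 > ρ²=51 → inactive
F = F_att + ΣF_rep = (7.8964,-4.0148)
p' = p + 1/5·F = (-8.4207,-3.8030)

Fx=7.8964 Fy=-4.0148 x'=-8.4207 y'=-3.8030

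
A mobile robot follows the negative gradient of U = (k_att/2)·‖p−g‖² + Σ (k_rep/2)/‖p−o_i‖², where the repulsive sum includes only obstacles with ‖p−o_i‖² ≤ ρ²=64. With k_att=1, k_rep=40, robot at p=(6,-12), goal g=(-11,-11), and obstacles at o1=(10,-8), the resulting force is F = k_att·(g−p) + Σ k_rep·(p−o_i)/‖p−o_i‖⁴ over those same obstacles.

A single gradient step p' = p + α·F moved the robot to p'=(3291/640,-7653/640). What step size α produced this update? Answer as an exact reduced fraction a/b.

F_att = 1·(g−p) = 1·(-17,1) = (-17.0000,1.0000)
o1: d²=32 ≤ ρ²=64; F_rep = 40·(-4,-4)/32² = (-0.1562,-0.1562)
F = F_att + ΣF_rep = (-17.1562,0.8438)
Δp = p'−p = (-0.8578,0.0422); α = Δx/Fx = (-549/640) / (-549/32) = 1/20
check: Δy/Fy = (27/640) / (27/32) = 1/20 ✓

α = 1/20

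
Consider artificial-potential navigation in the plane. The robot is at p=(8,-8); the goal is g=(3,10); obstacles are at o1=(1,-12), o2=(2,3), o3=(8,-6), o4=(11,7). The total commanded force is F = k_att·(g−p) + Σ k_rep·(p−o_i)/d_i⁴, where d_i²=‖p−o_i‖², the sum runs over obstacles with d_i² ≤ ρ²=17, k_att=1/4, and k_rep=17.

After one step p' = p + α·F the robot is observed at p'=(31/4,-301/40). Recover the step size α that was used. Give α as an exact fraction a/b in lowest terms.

F_att = 1/4·(g−p) = 1/4·(-5,18) = (-1.2500,4.5000)
o1: d²=65 > ρ²=17 → inactive
o2: d²=157 > ρ²=17 → inactive
o3: d²=4 ≤ ρ²=17; F_rep = 17·(0,-2)/4² = (0.0000,-2.1250)
o4: d²=234 > ρ²=17 → inactive
F = F_att + ΣF_rep = (-1.2500,2.3750)
Δp = p'−p = (-0.2500,0.4750); α = Δx/Fx = (-1/4) / (-5/4) = 1/5
check: Δy/Fy = (19/40) / (19/8) = 1/5 ✓

α = 1/5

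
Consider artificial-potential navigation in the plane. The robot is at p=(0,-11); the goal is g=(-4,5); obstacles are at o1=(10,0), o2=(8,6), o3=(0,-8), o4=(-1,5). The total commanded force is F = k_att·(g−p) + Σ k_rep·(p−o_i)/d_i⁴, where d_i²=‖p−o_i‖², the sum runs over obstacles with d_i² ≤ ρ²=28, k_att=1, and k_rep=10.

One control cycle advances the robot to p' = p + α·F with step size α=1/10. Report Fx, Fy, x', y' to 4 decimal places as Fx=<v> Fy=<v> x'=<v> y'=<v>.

F_att = 1·(g−p) = 1·(-4,16) = (-4.0000,16.0000)
o1: d²=221 > ρ²=28 → inactive
o2: d²=353 > ρ²=28 → inactive
o3: d²=9 ≤ ρ²=28; F_rep = 10·(0,-3)/9² = (0.0000,-0.3704)
o4: d²=257 > ρ²=28 → inactive
F = F_att + ΣF_rep = (-4.0000,15.6296)
p' = p + 1/10·F = (-0.4000,-9.4370)

Fx=-4.0000 Fy=15.6296 x'=-0.4000 y'=-9.4370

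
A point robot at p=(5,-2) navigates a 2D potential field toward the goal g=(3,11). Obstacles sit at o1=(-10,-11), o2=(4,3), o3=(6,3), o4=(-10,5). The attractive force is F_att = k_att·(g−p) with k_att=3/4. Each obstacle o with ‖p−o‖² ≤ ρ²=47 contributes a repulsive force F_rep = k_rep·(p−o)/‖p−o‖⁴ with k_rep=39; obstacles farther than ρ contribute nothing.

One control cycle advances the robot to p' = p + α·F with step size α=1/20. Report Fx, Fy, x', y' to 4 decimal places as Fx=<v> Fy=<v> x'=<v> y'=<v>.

F_att = 3/4·(g−p) = 3/4·(-2,13) = (-1.5000,9.7500)
o1: d²=306 > ρ²=47 → inactive
o2: d²=26 ≤ ρ²=47; F_rep = 39·(1,-5)/26² = (0.0577,-0.2885)
o3: d²=26 ≤ ρ²=47; F_rep = 39·(-1,-5)/26² = (-0.0577,-0.2885)
o4: d²=274 > ρ²=47 → inactive
F = F_att + ΣF_rep = (-1.5000,9.1731)
p' = p + 1/20·F = (4.9250,-1.5413)

Fx=-1.5000 Fy=9.1731 x'=4.9250 y'=-1.5413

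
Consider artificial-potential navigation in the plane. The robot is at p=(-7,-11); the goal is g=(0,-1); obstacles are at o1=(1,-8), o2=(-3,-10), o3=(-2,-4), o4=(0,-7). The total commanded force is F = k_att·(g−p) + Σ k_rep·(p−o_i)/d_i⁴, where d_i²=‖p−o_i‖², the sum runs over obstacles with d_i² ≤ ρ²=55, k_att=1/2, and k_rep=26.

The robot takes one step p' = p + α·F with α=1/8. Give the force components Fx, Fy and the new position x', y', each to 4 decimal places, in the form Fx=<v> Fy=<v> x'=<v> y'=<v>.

F_att = 1/2·(g−p) = 1/2·(7,10) = (3.5000,5.0000)
o1: d²=73 > ρ²=55 → inactive
o2: d²=17 ≤ ρ²=55; F_rep = 26·(-4,-1)/17² = (-0.3599,-0.0900)
o3: d²=74 > ρ²=55 → inactive
o4: d²=65 > ρ²=55 → inactive
F = F_att + ΣF_rep = (3.1401,4.9100)
p' = p + 1/8·F = (-6.6075,-10.3862)

Fx=3.1401 Fy=4.9100 x'=-6.6075 y'=-10.3862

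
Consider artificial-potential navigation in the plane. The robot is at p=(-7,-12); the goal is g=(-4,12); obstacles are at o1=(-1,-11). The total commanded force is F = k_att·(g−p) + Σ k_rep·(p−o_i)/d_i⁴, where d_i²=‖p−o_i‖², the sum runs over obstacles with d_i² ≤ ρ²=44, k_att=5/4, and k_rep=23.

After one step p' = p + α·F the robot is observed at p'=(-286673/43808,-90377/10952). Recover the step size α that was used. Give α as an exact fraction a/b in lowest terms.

α = 1/8

F_att = 5/4·(g−p) = 5/4·(3,24) = (3.7500,30.0000)
o1: d²=37 ≤ ρ²=44; F_rep = 23·(-6,-1)/37² = (-0.1008,-0.0168)
F = F_att + ΣF_rep = (3.6492,29.9832)
Δp = p'−p = (0.4561,3.7479); α = Δx/Fx = (19983/43808) / (19983/5476) = 1/8
check: Δy/Fy = (41047/10952) / (41047/1369) = 1/8 ✓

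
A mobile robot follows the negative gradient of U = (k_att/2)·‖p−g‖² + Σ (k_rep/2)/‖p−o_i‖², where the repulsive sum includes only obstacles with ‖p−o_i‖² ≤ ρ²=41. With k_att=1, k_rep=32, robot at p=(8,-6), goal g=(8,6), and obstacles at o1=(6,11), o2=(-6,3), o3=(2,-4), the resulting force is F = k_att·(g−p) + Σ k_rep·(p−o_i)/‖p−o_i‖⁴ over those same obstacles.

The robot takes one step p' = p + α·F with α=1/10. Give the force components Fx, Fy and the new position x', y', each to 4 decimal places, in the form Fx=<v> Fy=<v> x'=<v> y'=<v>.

F_att = 1·(g−p) = 1·(0,12) = (0.0000,12.0000)
o1: d²=293 > ρ²=41 → inactive
o2: d²=277 > ρ²=41 → inactive
o3: d²=40 ≤ ρ²=41; F_rep = 32·(6,-2)/40² = (0.1200,-0.0400)
F = F_att + ΣF_rep = (0.1200,11.9600)
p' = p + 1/10·F = (8.0120,-4.8040)

Fx=0.1200 Fy=11.9600 x'=8.0120 y'=-4.8040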